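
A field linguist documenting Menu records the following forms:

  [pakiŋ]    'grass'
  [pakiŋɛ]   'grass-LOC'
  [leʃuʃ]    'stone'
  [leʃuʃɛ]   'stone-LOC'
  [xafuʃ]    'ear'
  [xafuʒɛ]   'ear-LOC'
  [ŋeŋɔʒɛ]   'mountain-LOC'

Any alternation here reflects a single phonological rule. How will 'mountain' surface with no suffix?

[ŋeŋɔʃ]

'ear' shows [ʃ] ~ [ʒ] at the end of the stem ([xafuʃ] vs [xafuʒɛ]).
But 'stone' keeps [ʃ] in both environments ([leʃuʃ], [leʃuʃɛ]), so there is no rule changing /ʃ/ to [ʒ] before the LOC suffix.
The alternation reflects word-final obstruent devoicing: voiced obstruents become voiceless word-finally. /ʒ/ is underlying.
The one attested form of 'mountain', [ŋeŋɔʒɛ], shows underlying /ŋeŋɔʒ/. Applying the same rule word-finally gives [ŋeŋɔʃ].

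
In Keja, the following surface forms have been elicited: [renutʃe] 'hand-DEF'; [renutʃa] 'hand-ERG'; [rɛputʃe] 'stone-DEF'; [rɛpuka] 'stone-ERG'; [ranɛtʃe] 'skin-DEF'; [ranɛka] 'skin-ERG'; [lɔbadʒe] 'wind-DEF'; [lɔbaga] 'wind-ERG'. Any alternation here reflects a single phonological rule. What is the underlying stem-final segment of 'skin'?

/k/

'skin' shows [tʃ] ~ [k] at the end of the stem ([ranɛtʃe] vs [ranɛka]).
But 'hand' keeps [tʃ] in both environments ([renutʃe], [renutʃa]), so there is no rule changing /tʃ/ to [k] before the ERG suffix.
The alternation reflects palatalization before a front vowel: /k/ and /g/ become palato-alveolar [tʃ] and [dʒ] before a front vowel. /k/ is underlying.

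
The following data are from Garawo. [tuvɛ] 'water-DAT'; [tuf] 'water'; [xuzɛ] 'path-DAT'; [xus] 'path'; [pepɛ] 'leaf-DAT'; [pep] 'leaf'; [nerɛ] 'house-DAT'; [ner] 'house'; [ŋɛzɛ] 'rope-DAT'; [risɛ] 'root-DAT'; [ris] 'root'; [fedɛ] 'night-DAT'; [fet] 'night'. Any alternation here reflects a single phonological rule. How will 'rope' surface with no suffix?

[ŋɛs]

In [xuzɛ] and [xus] the final segment of 'path' alternates: [z] ~ [s].
Compare 'root', with invariant [s] in [risɛ] and [ris]: an analysis with underlying /s/ and a rule producing [z] before the DAT suffix would wrongly predict alternation here too.
The alternation reflects word-final obstruent devoicing: voiced obstruents become voiceless word-finally. /z/ is underlying.
The one attested form of 'rope', [ŋɛzɛ], shows underlying /ŋɛz/. Applying the same rule word-finally gives [ŋɛs].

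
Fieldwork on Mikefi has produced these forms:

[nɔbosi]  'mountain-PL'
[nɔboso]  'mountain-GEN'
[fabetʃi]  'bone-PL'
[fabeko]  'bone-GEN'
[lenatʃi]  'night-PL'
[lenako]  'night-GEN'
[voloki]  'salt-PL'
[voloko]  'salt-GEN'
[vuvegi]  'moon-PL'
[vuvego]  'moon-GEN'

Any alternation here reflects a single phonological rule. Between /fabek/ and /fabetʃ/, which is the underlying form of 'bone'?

The stem for 'bone' ends in [tʃ] in [fabetʃi] but [k] in [fabeko].
The stem 'salt' ([voloki], [voloko]) shows [k] unchanged in both environments, so [k] cannot be basic with [tʃ] derived before the PL suffix.
Therefore /tʃ/ is basic and [k] is derived by depalatalization (palato-alveolar /tʃ/ becomes [k] when no front vowel follows).

/fabetʃ/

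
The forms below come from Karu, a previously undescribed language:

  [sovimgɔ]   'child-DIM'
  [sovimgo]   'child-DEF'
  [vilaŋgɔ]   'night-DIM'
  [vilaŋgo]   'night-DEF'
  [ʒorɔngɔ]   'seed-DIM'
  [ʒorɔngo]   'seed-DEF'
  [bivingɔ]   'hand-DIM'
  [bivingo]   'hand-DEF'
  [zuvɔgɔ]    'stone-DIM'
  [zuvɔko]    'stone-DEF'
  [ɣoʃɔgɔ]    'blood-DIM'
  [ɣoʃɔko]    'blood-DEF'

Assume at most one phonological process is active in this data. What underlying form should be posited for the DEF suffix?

/-ko/

The DEF suffix surfaces as [-go] and [-ko], depending on the final segment of the stem.
The DIM suffix, which begins with [g], is invariant after every stem; so [g] is not altered by any rule here.
So the underlying form is /-ko/, and voiceless stops become voiced after a nasal.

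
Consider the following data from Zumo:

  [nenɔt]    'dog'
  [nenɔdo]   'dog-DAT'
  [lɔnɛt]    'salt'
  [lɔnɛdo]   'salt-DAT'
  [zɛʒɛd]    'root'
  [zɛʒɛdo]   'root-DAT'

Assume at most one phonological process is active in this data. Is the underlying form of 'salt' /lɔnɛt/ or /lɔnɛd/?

/lɔnɛt/

In [lɔnɛt] and [lɔnɛdo] the final segment of 'salt' alternates: [t] ~ [d].
Compare 'root', with invariant [d] in [zɛʒɛd] and [zɛʒɛdo]: an analysis with underlying /d/ and a rule producing [t] in isolation would wrongly predict alternation here too.
Therefore /t/ is basic and [d] is derived by intervocalic voicing (voiceless stops become voiced between vowels).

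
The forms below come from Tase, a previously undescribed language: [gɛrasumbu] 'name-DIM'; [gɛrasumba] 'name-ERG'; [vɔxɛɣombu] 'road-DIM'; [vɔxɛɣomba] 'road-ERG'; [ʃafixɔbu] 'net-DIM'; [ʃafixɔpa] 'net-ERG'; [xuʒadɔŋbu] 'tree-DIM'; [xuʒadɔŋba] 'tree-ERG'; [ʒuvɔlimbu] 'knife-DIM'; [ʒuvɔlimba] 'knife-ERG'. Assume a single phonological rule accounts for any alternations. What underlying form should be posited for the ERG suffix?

/-pa/

The ERG morpheme has two allomorphs, [-ba] and [-pa].
By contrast the DIM suffix keeps its initial [b] throughout — that segment must be underlying.
The ERG suffix is therefore /-pa/ underlyingly, with post-nasal voicing: voiceless stops become voiced after a nasal.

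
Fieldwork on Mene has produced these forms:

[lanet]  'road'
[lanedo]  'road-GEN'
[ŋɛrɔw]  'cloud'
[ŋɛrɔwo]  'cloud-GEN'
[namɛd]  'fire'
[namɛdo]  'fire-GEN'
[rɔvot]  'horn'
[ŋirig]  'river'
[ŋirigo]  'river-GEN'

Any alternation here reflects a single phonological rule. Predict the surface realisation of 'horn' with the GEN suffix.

[rɔvodo]

In [lanet] and [lanedo] the final segment of 'road' alternates: [t] ~ [d].
If /d/ were underlying and a rule turned it into [t] in isolation, 'fire' would also alternate; but it has [d] in both [namɛd] and [namɛdo].
The alternation reflects intervocalic voicing: voiceless stops become voiced between vowels. /t/ is underlying.
From [rɔvot] the stem 'horn' is /rɔvot/; between vowels this yields [rɔvodo].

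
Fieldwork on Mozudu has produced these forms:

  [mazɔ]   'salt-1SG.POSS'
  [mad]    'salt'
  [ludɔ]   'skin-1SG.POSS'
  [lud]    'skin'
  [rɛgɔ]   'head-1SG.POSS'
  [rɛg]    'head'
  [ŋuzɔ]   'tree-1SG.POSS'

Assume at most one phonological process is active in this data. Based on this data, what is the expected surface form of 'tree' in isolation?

[ŋud]

'salt' shows [z] ~ [d] at the end of the stem ([mazɔ] vs [mad]).
The stem 'skin' ([ludɔ], [lud]) shows [d] unchanged in both environments, so [d] cannot be basic with [z] derived before the 1SG.POSS suffix.
The alternation reflects word-final hardening: voiced fricatives become stops word-finally. /z/ is underlying.
The one attested form of 'tree', [ŋuzɔ], shows underlying /ŋuz/. Applying the same rule word-finally gives [ŋud].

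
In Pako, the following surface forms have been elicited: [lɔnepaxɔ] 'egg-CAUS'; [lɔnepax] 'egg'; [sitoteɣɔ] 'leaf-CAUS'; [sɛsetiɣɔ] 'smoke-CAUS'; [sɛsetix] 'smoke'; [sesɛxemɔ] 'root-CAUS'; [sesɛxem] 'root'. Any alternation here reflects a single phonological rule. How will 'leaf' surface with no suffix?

[sitotex]

The stem for 'smoke' ends in [ɣ] in [sɛsetiɣɔ] but [x] in [sɛsetix].
But 'egg' keeps [x] in both environments ([lɔnepaxɔ], [lɔnepax]), so there is no rule changing /x/ to [ɣ] before the CAUS suffix.
So /ɣ/ is underlying, and a rule of word-final obstruent devoicing — voiced obstruents become voiceless word-finally — gives [x].
From [sitoteɣɔ] the stem 'leaf' is /sitoteɣ/; word-finally this yields [sitotex].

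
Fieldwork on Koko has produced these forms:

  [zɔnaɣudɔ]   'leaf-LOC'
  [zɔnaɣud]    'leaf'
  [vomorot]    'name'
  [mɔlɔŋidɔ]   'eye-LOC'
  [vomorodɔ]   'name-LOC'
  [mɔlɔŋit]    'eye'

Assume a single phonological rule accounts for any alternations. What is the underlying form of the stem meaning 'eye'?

The stem for 'eye' ends in [d] in [mɔlɔŋidɔ] but [t] in [mɔlɔŋit].
The stem 'leaf' ([zɔnaɣudɔ], [zɔnaɣud]) shows [d] unchanged in both environments, so [d] cannot be basic with [t] derived in isolation.
The underlying segment must be /t/; voiceless stops become voiced between vowels, yielding [d] there.
The underlying form of 'eye' is therefore /mɔlɔŋit/.

/mɔlɔŋit/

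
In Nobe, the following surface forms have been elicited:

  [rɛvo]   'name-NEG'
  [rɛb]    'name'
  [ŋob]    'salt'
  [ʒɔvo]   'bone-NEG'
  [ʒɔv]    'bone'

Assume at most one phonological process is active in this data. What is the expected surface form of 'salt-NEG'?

[ŋovo]

The stem for 'name' ends in [v] in [rɛvo] but [b] in [rɛb].
But 'bone' keeps [v] in both environments ([ʒɔvo], [ʒɔv]), so there is no rule changing /v/ to [b] in isolation.
Therefore /b/ is basic and [v] is derived by intervocalic spirantization (voiced stops become fricatives between vowels).
From [ŋob] the stem 'salt' is /ŋob/; between vowels this yields [ŋovo].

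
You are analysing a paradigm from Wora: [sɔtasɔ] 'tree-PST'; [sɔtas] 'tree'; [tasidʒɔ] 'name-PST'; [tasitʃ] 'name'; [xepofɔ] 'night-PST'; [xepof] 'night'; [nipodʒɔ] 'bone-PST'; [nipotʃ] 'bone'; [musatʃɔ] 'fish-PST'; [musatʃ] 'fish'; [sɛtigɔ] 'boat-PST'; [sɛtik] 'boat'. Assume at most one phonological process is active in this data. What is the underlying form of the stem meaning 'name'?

/tasidʒ/

The stem for 'name' ends in [dʒ] in [tasidʒɔ] but [tʃ] in [tasitʃ].
If /tʃ/ were underlying and a rule turned it into [dʒ] before the PST suffix, 'fish' would also alternate; but it has [tʃ] in both [musatʃɔ] and [musatʃ].
Therefore /dʒ/ is basic and [tʃ] is derived by word-final obstruent devoicing (voiced obstruents become voiceless word-finally).
The underlying form of 'name' is therefore /tasidʒ/.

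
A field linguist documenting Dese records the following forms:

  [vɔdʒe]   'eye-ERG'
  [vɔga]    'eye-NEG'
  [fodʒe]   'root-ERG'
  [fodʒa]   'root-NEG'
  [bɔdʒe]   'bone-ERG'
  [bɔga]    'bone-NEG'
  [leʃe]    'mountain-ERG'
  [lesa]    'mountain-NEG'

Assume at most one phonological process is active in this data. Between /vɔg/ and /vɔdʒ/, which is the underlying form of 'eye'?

/vɔg/

In [vɔdʒe] and [vɔga] the final segment of 'eye' alternates: [dʒ] ~ [g].
The stem 'root' ([fodʒe], [fodʒa]) shows [dʒ] unchanged in both environments, so [dʒ] cannot be basic with [g] derived before the NEG suffix.
The underlying segment must be /g/; /g/ and /s/ become palato-alveolar [dʒ] and [ʃ] before a front vowel, yielding [dʒ] there.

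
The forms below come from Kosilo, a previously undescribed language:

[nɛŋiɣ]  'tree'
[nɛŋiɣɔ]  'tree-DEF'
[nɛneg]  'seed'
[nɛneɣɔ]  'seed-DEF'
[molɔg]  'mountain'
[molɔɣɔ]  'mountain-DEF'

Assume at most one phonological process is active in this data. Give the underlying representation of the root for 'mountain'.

The root 'mountain' surfaces as [molɔg] and [molɔɣɔ], with a stem-final [g] ~ [ɣ] alternation.
The stem 'tree' ([nɛŋiɣ], [nɛŋiɣɔ]) shows [ɣ] unchanged in both environments, so [ɣ] cannot be basic with [g] derived in isolation.
The alternation reflects intervocalic spirantization: voiced stops become fricatives between vowels. /g/ is underlying.
The underlying form of 'mountain' is therefore /molɔg/.

/molɔg/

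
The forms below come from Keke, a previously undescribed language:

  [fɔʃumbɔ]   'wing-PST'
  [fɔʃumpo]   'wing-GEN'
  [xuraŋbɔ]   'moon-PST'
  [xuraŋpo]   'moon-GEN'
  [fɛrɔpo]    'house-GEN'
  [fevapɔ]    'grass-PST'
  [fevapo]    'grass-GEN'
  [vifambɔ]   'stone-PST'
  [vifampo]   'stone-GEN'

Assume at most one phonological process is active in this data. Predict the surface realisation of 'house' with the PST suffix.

The PST suffix surfaces as [-bɔ] and [-pɔ], depending on the final segment of the stem.
By contrast the GEN suffix keeps its initial [p] throughout — that segment must be underlying.
So the underlying form is /-bɔ/, and voiced stops become voiceless after a vowel.
After 'house', which ends in a vowel, the suffix surfaces as [-pɔ], giving [fɛrɔpɔ].

[fɛrɔpɔ]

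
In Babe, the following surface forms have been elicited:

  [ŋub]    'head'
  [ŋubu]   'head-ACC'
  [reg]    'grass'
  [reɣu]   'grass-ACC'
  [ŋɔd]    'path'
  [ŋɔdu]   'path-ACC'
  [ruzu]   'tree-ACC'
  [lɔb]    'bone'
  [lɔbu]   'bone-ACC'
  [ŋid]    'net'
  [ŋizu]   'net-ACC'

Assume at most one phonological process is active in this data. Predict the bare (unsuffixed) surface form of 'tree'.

'net' shows [d] ~ [z] at the end of the stem ([ŋid] vs [ŋizu]).
If /d/ were underlying and a rule turned it into [z] before the ACC suffix, 'path' would also alternate; but it has [d] in both [ŋɔd] and [ŋɔdu].
So /z/ is underlying, and a rule of word-final hardening — voiced fricatives become stops word-finally — gives [d].
From [ruzu] the stem 'tree' is /ruz/; word-finally this yields [rud].

[rud]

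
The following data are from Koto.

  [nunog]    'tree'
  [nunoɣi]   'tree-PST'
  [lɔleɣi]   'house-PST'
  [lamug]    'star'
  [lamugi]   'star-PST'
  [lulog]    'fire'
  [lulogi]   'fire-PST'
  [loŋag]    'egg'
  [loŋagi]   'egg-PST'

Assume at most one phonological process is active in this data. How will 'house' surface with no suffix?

[lɔleg]

The stem for 'tree' ends in [g] in [nunog] but [ɣ] in [nunoɣi].
But 'fire' keeps [g] in both environments ([lulog], [lulogi]), so there is no rule changing /g/ to [ɣ] before the PST suffix.
Therefore /ɣ/ is basic and [g] is derived by word-final hardening (voiced fricatives become stops word-finally).
The one attested form of 'house', [lɔleɣi], shows underlying /lɔleɣ/. Applying the same rule word-finally gives [lɔleg].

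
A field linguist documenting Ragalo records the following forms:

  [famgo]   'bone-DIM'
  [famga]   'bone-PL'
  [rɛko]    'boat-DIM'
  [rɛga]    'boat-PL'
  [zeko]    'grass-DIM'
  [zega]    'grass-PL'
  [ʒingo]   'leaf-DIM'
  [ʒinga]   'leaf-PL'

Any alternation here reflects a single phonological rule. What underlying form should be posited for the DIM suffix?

The DIM suffix surfaces as [-go] and [-ko], depending on the final segment of the stem.
The PL suffix, which begins with [g], is invariant after every stem; so [g] is not altered by any rule here.
The DIM suffix is therefore /-ko/ underlyingly, with post-nasal voicing: voiceless stops become voiced after a nasal.

/-ko/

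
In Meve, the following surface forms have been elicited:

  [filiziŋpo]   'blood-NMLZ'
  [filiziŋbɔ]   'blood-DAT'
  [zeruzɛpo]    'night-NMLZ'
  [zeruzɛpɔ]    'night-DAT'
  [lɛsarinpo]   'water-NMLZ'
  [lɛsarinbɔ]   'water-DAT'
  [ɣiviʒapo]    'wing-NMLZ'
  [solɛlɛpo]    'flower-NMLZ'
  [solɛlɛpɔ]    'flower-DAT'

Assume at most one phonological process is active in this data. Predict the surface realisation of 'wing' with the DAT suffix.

The DAT suffix surfaces as [-bɔ] and [-pɔ], depending on the final segment of the stem.
By contrast the NMLZ suffix keeps its initial [p] throughout — that segment must be underlying.
So the underlying form is /-bɔ/, and voiced stops become voiceless after a vowel.
After 'wing', which ends in a vowel, the suffix surfaces as [-pɔ], giving [ɣiviʒapɔ].

[ɣiviʒapɔ]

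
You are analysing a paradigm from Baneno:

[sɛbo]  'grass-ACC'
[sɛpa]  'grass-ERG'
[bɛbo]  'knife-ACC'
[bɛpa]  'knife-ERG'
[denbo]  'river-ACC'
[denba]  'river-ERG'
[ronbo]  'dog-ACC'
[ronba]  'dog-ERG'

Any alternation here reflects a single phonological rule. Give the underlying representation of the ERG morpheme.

The ERG morpheme has two allomorphs, [-ba] and [-pa].
By contrast the ACC suffix keeps its initial [b] throughout — that segment must be underlying.
The ERG suffix is therefore /-pa/ underlyingly, with post-nasal voicing: voiceless stops become voiced after a nasal.

/-pa/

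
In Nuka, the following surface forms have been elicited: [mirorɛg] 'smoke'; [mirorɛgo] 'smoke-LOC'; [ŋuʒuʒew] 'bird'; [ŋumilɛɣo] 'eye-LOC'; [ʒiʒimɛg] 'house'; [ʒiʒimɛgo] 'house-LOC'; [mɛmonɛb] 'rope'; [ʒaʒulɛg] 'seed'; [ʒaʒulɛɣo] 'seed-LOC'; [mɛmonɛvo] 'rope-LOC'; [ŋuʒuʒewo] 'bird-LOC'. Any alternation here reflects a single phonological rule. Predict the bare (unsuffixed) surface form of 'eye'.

The root 'seed' surfaces as [ʒaʒulɛg] and [ʒaʒulɛɣo], with a stem-final [g] ~ [ɣ] alternation.
But 'house' keeps [g] in both environments ([ʒiʒimɛg], [ʒiʒimɛgo]), so there is no rule changing /g/ to [ɣ] before the LOC suffix.
The underlying segment must be /ɣ/; voiced fricatives become stops word-finally, yielding [g] there.
From [ŋumilɛɣo] the stem 'eye' is /ŋumilɛɣ/; word-finally this yields [ŋumilɛg].

[ŋumilɛg]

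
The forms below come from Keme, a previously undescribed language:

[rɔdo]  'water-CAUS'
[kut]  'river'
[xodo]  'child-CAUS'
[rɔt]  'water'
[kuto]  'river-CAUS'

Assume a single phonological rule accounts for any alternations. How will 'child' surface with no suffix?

'water' shows [d] ~ [t] at the end of the stem ([rɔdo] vs [rɔt]).
Compare 'river', with invariant [t] in [kuto] and [kut]: an analysis with underlying /t/ and a rule producing [d] before the CAUS suffix would wrongly predict alternation here too.
The alternation reflects word-final obstruent devoicing: voiced obstruents become voiceless word-finally. /d/ is underlying.
The one attested form of 'child', [xodo], shows underlying /xod/. Applying the same rule word-finally gives [xot].

[xot]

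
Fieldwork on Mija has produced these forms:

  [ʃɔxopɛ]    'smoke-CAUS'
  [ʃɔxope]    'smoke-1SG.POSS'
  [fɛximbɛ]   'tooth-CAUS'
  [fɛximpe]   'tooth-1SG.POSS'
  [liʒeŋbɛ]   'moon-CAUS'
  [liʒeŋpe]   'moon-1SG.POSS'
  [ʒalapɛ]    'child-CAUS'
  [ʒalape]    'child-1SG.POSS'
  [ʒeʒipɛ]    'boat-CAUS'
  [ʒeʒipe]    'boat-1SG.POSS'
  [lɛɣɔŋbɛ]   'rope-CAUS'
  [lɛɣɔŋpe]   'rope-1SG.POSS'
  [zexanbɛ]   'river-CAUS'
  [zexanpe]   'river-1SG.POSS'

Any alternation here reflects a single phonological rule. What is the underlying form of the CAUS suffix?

/-bɛ/

The CAUS morpheme has two allomorphs, [-bɛ] and [-pɛ].
By contrast the 1SG.POSS suffix keeps its initial [p] throughout — that segment must be underlying.
So the underlying form is /-bɛ/, and voiced stops become voiceless after a vowel.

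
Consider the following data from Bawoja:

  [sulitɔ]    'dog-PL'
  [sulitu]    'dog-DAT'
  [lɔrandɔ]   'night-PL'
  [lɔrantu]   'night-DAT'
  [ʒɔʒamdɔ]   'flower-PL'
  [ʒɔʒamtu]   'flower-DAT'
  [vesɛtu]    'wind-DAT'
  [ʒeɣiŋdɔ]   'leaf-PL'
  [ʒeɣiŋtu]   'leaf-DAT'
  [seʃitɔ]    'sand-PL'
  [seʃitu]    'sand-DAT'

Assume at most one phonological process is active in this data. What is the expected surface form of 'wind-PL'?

[vesɛtɔ]

The PL morpheme has two allomorphs, [-dɔ] and [-tɔ].
By contrast the DAT suffix keeps its initial [t] throughout — that segment must be underlying.
So the underlying form is /-dɔ/, and voiced stops become voiceless after a vowel.
After 'wind', which ends in a vowel, the suffix surfaces as [-tɔ], giving [vesɛtɔ].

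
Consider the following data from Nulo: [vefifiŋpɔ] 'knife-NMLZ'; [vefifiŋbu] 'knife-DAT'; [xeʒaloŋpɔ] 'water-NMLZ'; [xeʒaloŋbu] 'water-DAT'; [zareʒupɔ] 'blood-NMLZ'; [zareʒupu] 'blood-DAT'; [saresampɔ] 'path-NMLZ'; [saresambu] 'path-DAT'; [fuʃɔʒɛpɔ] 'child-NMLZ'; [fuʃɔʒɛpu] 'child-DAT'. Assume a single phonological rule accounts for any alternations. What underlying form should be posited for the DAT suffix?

/-bu/

The DAT suffix surfaces as [-bu] and [-pu], depending on the final segment of the stem.
The NMLZ suffix, which begins with [p], is invariant after every stem; so [p] is not altered by any rule here.
The DAT suffix is therefore /-bu/ underlyingly, with post-vocalic devoicing: voiced stops become voiceless after a vowel.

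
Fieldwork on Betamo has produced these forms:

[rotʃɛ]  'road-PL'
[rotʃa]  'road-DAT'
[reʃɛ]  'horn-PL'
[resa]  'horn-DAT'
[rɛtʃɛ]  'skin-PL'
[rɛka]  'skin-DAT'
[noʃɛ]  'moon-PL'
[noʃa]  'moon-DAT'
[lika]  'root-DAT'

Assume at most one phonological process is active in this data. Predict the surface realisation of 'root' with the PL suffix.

The stem for 'skin' ends in [tʃ] in [rɛtʃɛ] but [k] in [rɛka].
The stem 'road' ([rotʃɛ], [rotʃa]) shows [tʃ] unchanged in both environments, so [tʃ] cannot be basic with [k] derived before the DAT suffix.
The underlying segment must be /k/; /k/ and /s/ become palato-alveolar [tʃ] and [ʃ] before a front vowel, yielding [tʃ] there.
The one attested form of 'root', [lika], shows underlying /lik/. Applying the same rule before a front vowel gives [litʃɛ].

[litʃɛ]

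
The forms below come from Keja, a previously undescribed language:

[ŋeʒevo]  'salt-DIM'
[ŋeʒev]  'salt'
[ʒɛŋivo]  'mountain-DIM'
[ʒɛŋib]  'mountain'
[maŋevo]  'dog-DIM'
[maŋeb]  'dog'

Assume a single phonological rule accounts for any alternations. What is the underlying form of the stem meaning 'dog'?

In [maŋevo] and [maŋeb] the final segment of 'dog' alternates: [v] ~ [b].
The stem 'salt' ([ŋeʒevo], [ŋeʒev]) shows [v] unchanged in both environments, so [v] cannot be basic with [b] derived in isolation.
The alternation reflects intervocalic spirantization: voiced stops become fricatives between vowels. /b/ is underlying.

/maŋeb/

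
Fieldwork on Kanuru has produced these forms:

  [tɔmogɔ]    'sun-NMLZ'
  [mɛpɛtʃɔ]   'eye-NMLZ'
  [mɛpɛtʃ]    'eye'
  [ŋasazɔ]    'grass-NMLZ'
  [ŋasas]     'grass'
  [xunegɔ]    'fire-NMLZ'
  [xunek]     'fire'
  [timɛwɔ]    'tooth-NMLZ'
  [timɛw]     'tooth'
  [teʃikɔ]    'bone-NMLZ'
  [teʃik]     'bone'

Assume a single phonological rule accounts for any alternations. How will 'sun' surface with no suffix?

The root 'fire' surfaces as [xunegɔ] and [xunek], with a stem-final [g] ~ [k] alternation.
Compare 'bone', with invariant [k] in [teʃikɔ] and [teʃik]: an analysis with underlying /k/ and a rule producing [g] before the NMLZ suffix would wrongly predict alternation here too.
Therefore /g/ is basic and [k] is derived by word-final obstruent devoicing (voiced obstruents become voiceless word-finally).
From [tɔmogɔ] the stem 'sun' is /tɔmog/; word-finally this yields [tɔmok].

[tɔmok]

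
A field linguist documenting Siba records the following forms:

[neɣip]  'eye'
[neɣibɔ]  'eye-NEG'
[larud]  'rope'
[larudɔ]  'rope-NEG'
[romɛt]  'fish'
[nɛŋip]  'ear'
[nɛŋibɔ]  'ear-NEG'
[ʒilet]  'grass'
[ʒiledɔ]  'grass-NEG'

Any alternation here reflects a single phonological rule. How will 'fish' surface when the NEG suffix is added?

The root 'grass' surfaces as [ʒilet] and [ʒiledɔ], with a stem-final [t] ~ [d] alternation.
The stem 'rope' ([larud], [larudɔ]) shows [d] unchanged in both environments, so [d] cannot be basic with [t] derived in isolation.
So /t/ is underlying, and a rule of intervocalic voicing — voiceless stops become voiced between vowels — gives [d].
The one attested form of 'fish', [romɛt], shows underlying /romɛt/. Applying the same rule between vowels gives [romɛdɔ].

[romɛdɔ]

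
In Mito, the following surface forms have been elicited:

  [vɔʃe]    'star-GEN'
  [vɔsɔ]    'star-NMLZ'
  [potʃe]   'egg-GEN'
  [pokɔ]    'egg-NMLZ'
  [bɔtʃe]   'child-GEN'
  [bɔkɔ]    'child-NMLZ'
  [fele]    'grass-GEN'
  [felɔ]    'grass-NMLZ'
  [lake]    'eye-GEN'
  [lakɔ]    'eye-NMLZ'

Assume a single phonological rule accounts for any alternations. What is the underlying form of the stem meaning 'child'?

/bɔtʃ/

The stem for 'child' ends in [tʃ] in [bɔtʃe] but [k] in [bɔkɔ].
But 'eye' keeps [k] in both environments ([lake], [lakɔ]), so there is no rule changing /k/ to [tʃ] before the GEN suffix.
The alternation reflects depalatalization: palato-alveolar /tʃ/ and /ʃ/ become [k] and [s] when no front vowel follows. /tʃ/ is underlying.
So 'child' = /bɔtʃ/.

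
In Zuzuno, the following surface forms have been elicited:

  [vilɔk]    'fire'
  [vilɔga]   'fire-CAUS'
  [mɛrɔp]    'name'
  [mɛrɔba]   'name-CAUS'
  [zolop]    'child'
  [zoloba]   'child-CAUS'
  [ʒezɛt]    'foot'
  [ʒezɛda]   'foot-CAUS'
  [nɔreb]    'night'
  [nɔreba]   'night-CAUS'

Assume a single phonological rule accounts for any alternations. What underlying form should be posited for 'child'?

/zolop/

The root 'child' surfaces as [zolop] and [zoloba], with a stem-final [p] ~ [b] alternation.
Compare 'night', with invariant [b] in [nɔreb] and [nɔreba]: an analysis with underlying /b/ and a rule producing [p] in isolation would wrongly predict alternation here too.
The underlying segment must be /p/; voiceless stops become voiced between vowels, yielding [b] there.
The underlying form of 'child' is therefore /zolop/.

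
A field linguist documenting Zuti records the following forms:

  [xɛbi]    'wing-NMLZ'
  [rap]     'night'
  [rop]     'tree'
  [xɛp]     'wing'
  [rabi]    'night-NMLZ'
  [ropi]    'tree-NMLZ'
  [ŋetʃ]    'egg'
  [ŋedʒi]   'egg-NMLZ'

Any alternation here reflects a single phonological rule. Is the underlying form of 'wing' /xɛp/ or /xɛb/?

/xɛb/

The root 'wing' surfaces as [xɛp] and [xɛbi], with a stem-final [p] ~ [b] alternation.
But 'tree' keeps [p] in both environments ([rop], [ropi]), so there is no rule changing /p/ to [b] before the NMLZ suffix.
The underlying segment must be /b/; voiced obstruents become voiceless word-finally, yielding [p] there.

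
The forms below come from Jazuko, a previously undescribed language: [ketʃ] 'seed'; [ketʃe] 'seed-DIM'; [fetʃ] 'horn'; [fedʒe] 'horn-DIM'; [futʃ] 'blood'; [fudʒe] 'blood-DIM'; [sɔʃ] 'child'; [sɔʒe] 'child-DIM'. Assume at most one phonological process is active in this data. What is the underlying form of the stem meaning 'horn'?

/fedʒ/

The root 'horn' surfaces as [fetʃ] and [fedʒe], with a stem-final [tʃ] ~ [dʒ] alternation.
The stem 'seed' ([ketʃ], [ketʃe]) shows [tʃ] unchanged in both environments, so [tʃ] cannot be basic with [dʒ] derived before the DIM suffix.
The alternation reflects word-final obstruent devoicing: voiced obstruents become voiceless word-finally. /dʒ/ is underlying.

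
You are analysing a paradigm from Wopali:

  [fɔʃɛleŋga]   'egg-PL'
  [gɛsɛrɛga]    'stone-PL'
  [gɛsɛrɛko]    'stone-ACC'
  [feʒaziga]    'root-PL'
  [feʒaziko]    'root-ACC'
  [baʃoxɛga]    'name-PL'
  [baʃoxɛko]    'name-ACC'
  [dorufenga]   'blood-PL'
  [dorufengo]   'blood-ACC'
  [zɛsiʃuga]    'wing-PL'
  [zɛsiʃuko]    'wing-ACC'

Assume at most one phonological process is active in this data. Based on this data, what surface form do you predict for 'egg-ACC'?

The ACC suffix surfaces as [-go] and [-ko], depending on the final segment of the stem.
The PL suffix, which begins with [g], is invariant after every stem; so [g] is not altered by any rule here.
So the underlying form is /-ko/, and voiceless stops become voiced after a nasal.
After 'egg', which ends in a nasal, the suffix surfaces as [-go], giving [fɔʃɛleŋgo].

[fɔʃɛleŋgo]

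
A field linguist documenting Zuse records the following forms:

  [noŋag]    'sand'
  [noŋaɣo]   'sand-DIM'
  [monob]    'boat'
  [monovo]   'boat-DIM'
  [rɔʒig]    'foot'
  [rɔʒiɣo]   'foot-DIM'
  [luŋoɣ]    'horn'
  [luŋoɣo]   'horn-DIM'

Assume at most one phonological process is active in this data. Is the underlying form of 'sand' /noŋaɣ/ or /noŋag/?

/noŋag/

The root 'sand' surfaces as [noŋag] and [noŋaɣo], with a stem-final [g] ~ [ɣ] alternation.
But 'horn' keeps [ɣ] in both environments ([luŋoɣ], [luŋoɣo]), so there is no rule changing /ɣ/ to [g] in isolation.
The underlying segment must be /g/; voiced stops become fricatives between vowels, yielding [ɣ] there.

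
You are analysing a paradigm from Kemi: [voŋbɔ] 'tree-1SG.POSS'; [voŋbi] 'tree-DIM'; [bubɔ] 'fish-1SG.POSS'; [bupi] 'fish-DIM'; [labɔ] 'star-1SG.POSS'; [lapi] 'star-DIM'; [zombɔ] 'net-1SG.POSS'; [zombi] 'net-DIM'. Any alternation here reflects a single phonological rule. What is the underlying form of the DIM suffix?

/-pi/

The DIM morpheme has two allomorphs, [-bi] and [-pi].
By contrast the 1SG.POSS suffix keeps its initial [b] throughout — that segment must be underlying.
The DIM suffix is therefore /-pi/ underlyingly, with post-nasal voicing: voiceless stops become voiced after a nasal.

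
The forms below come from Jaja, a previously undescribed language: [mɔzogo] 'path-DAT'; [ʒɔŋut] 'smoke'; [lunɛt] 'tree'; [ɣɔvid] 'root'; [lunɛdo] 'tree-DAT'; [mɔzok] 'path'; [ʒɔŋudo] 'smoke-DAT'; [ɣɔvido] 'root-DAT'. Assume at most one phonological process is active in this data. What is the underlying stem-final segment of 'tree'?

/t/

'tree' shows [d] ~ [t] at the end of the stem ([lunɛdo] vs [lunɛt]).
If /d/ were underlying and a rule turned it into [t] in isolation, 'root' would also alternate; but it has [d] in both [ɣɔvido] and [ɣɔvid].
The alternation reflects intervocalic voicing: voiceless stops become voiced between vowels. /t/ is underlying.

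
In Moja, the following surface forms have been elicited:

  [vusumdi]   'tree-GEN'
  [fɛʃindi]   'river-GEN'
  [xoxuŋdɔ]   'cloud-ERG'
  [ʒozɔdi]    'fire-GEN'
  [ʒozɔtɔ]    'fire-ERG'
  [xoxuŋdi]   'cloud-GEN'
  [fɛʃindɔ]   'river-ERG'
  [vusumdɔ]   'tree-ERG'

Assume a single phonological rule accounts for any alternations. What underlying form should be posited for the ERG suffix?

/-tɔ/

The ERG suffix surfaces as [-dɔ] and [-tɔ], depending on the final segment of the stem.
The GEN suffix, which begins with [d], is invariant after every stem; so [d] is not altered by any rule here.
So the underlying form is /-tɔ/, and voiceless stops become voiced after a nasal.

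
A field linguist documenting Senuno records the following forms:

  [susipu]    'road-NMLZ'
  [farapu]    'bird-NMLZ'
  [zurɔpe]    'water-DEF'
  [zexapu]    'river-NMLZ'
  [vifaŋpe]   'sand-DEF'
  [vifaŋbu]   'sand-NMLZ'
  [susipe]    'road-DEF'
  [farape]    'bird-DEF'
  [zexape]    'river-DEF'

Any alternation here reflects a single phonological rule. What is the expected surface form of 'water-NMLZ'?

The NMLZ suffix surfaces as [-bu] and [-pu], depending on the final segment of the stem.
By contrast the DEF suffix keeps its initial [p] throughout — that segment must be underlying.
So the underlying form is /-bu/, and voiced stops become voiceless after a vowel.
After 'water', which ends in a vowel, the suffix surfaces as [-pu], giving [zurɔpu].

[zurɔpu]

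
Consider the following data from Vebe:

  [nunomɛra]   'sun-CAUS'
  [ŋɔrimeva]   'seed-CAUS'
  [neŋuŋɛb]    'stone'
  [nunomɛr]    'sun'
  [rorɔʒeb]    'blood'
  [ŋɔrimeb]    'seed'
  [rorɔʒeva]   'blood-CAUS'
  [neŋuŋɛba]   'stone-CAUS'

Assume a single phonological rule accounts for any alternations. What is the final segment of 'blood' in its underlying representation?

In [rorɔʒeb] and [rorɔʒeva] the final segment of 'blood' alternates: [b] ~ [v].
The stem 'stone' ([neŋuŋɛb], [neŋuŋɛba]) shows [b] unchanged in both environments, so [b] cannot be basic with [v] derived before the CAUS suffix.
So /v/ is underlying, and a rule of word-final hardening — voiced fricatives become stops word-finally — gives [b].

/v/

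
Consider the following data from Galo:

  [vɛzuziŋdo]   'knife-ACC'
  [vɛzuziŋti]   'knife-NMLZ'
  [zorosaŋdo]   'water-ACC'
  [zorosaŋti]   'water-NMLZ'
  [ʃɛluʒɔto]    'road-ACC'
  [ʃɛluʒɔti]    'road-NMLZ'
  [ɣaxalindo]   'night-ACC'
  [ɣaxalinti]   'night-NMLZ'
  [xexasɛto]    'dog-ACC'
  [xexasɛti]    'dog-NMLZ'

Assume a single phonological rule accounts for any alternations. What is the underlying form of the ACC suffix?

The ACC suffix surfaces as [-do] and [-to], depending on the final segment of the stem.
The NMLZ suffix, which begins with [t], is invariant after every stem; so [t] is not altered by any rule here.
So the underlying form is /-do/, and voiced stops become voiceless after a vowel.

/-do/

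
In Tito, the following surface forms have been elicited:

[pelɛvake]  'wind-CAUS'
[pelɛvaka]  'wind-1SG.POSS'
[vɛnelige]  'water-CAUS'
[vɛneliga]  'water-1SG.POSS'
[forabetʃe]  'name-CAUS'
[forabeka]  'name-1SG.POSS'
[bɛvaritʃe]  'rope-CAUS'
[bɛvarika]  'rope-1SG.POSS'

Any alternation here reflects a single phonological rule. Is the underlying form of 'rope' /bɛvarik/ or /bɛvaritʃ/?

'rope' shows [tʃ] ~ [k] at the end of the stem ([bɛvaritʃe] vs [bɛvarika]).
The stem 'wind' ([pelɛvake], [pelɛvaka]) shows [k] unchanged in both environments, so [k] cannot be basic with [tʃ] derived before the CAUS suffix.
So /tʃ/ is underlying, and a rule of depalatalization — palato-alveolar /tʃ/ becomes [k] when no front vowel follows — gives [k].

/bɛvaritʃ/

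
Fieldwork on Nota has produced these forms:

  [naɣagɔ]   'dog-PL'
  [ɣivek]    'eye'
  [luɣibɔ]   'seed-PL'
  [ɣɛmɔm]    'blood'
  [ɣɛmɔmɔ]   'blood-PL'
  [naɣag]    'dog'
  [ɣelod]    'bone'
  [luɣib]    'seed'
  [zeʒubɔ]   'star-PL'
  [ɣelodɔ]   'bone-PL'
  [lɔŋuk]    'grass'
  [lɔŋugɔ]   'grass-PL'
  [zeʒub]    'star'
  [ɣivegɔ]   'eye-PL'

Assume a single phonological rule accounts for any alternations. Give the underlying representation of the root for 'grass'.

The root 'grass' surfaces as [lɔŋugɔ] and [lɔŋuk], with a stem-final [g] ~ [k] alternation.
If /g/ were underlying and a rule turned it into [k] in isolation, 'dog' would also alternate; but it has [g] in both [naɣagɔ] and [naɣag].
The underlying segment must be /k/; voiceless stops become voiced between vowels, yielding [g] there.
The underlying form of 'grass' is therefore /lɔŋuk/.

/lɔŋuk/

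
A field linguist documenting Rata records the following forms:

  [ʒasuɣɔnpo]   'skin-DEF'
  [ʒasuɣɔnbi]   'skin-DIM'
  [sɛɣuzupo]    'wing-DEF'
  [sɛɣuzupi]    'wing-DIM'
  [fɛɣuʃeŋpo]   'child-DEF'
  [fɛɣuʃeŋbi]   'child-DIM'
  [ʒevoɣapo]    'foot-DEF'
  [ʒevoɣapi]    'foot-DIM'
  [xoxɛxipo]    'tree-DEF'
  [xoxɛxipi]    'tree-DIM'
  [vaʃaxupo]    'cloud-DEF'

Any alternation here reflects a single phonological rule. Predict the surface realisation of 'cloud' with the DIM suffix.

[vaʃaxupi]

The DIM suffix surfaces as [-bi] and [-pi], depending on the final segment of the stem.
By contrast the DEF suffix keeps its initial [p] throughout — that segment must be underlying.
The DIM suffix is therefore /-bi/ underlyingly, with post-vocalic devoicing: voiced stops become voiceless after a vowel.
After 'cloud', which ends in a vowel, the suffix surfaces as [-pi], giving [vaʃaxupi].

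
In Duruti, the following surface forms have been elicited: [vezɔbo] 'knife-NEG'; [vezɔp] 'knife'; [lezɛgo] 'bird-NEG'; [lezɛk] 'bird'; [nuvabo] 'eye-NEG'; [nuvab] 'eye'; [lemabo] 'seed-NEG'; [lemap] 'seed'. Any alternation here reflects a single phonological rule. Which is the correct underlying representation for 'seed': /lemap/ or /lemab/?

/lemap/

In [lemabo] and [lemap] the final segment of 'seed' alternates: [b] ~ [p].
Compare 'eye', with invariant [b] in [nuvabo] and [nuvab]: an analysis with underlying /b/ and a rule producing [p] in isolation would wrongly predict alternation here too.
Therefore /p/ is basic and [b] is derived by intervocalic voicing (voiceless stops become voiced between vowels).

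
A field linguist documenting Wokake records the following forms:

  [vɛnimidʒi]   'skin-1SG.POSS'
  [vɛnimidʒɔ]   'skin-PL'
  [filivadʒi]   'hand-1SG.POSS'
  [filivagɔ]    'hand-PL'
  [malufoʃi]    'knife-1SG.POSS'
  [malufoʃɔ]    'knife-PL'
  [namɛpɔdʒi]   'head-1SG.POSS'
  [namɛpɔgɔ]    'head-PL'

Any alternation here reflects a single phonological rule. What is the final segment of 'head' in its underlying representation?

/g/

The root 'head' surfaces as [namɛpɔdʒi] and [namɛpɔgɔ], with a stem-final [dʒ] ~ [g] alternation.
If /dʒ/ were underlying and a rule turned it into [g] before the PL suffix, 'skin' would also alternate; but it has [dʒ] in both [vɛnimidʒi] and [vɛnimidʒɔ].
The underlying segment must be /g/; /g/ becomes palato-alveolar [dʒ] before a front vowel, yielding [dʒ] there.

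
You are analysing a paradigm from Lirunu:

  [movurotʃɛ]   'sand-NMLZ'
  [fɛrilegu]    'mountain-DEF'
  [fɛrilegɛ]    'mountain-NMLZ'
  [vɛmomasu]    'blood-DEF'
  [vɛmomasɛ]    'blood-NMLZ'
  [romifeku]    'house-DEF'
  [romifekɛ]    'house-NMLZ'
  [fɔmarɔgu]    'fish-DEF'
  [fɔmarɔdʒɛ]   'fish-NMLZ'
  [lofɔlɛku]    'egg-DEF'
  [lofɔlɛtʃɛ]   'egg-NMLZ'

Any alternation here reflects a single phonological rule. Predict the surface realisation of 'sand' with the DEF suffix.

[movuroku]

'egg' shows [k] ~ [tʃ] at the end of the stem ([lofɔlɛku] vs [lofɔlɛtʃɛ]).
But 'house' keeps [k] in both environments ([romifeku], [romifekɛ]), so there is no rule changing /k/ to [tʃ] before the NMLZ suffix.
The underlying segment must be /tʃ/; palato-alveolar /tʃ/ and /dʒ/ become [k] and [g] when no front vowel follows, yielding [k] there.
From [movurotʃɛ] the stem 'sand' is /movurotʃ/; when no front vowel follows this yields [movuroku].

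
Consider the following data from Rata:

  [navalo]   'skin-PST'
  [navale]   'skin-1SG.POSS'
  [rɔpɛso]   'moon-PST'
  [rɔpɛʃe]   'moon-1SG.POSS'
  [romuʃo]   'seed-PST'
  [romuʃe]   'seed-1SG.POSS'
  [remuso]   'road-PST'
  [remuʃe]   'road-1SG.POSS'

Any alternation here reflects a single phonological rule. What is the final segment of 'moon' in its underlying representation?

In [rɔpɛso] and [rɔpɛʃe] the final segment of 'moon' alternates: [s] ~ [ʃ].
The stem 'seed' ([romuʃo], [romuʃe]) shows [ʃ] unchanged in both environments, so [ʃ] cannot be basic with [s] derived before the PST suffix.
The alternation reflects palatalization before a front vowel: /s/ becomes palato-alveolar [ʃ] before a front vowel. /s/ is underlying.

/s/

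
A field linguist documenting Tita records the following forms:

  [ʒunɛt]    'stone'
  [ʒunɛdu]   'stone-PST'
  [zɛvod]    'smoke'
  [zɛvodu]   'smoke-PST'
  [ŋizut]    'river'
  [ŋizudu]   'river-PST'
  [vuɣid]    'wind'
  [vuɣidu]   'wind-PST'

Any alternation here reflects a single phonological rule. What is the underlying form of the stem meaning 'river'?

In [ŋizut] and [ŋizudu] the final segment of 'river' alternates: [t] ~ [d].
But 'wind' keeps [d] in both environments ([vuɣid], [vuɣidu]), so there is no rule changing /d/ to [t] in isolation.
The underlying segment must be /t/; voiceless stops become voiced between vowels, yielding [d] there.

/ŋizut/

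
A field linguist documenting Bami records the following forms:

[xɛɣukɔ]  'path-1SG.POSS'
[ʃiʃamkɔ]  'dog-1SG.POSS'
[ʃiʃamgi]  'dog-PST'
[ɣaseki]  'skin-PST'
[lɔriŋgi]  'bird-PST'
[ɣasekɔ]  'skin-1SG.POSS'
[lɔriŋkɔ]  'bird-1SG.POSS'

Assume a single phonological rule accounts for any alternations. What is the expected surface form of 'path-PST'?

[xɛɣuki]

The PST morpheme has two allomorphs, [-gi] and [-ki].
By contrast the 1SG.POSS suffix keeps its initial [k] throughout — that segment must be underlying.
So the underlying form is /-gi/, and voiced stops become voiceless after a vowel.
After 'path', which ends in a vowel, the suffix surfaces as [-ki], giving [xɛɣuki].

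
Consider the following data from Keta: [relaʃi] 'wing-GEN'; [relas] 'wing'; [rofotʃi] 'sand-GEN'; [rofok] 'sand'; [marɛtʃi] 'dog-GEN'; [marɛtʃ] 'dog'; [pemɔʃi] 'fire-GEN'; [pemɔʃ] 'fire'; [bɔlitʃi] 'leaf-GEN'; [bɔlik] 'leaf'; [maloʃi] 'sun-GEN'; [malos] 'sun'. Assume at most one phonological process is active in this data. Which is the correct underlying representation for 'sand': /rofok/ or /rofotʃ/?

The stem for 'sand' ends in [tʃ] in [rofotʃi] but [k] in [rofok].
But 'dog' keeps [tʃ] in both environments ([marɛtʃi], [marɛtʃ]), so there is no rule changing /tʃ/ to [k] in isolation.
So /k/ is underlying, and a rule of palatalization before a front vowel — /k/ and /s/ become palato-alveolar [tʃ] and [ʃ] before a front vowel — gives [tʃ].

/rofok/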